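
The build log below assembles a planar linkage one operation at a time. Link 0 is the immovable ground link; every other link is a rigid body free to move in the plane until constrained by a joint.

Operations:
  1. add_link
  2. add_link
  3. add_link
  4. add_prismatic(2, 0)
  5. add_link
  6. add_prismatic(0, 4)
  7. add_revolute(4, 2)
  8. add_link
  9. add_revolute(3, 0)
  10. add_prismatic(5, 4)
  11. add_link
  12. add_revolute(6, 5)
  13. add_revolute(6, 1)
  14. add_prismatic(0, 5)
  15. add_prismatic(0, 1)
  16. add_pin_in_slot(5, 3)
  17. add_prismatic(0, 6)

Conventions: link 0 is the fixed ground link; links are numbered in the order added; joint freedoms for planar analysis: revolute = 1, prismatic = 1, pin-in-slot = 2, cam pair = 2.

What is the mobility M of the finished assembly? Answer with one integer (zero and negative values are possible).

ground; <1,0,0>
#1 <2,0,0>
#2 <3,0,0>
#3 <4,0,0>
P:2↔0 J1 <4,1,0>
#4 <5,1,0>
P:0↔4 J1 <5,2,0>
R:4↔2 J1 <5,3,0>
#5 <6,3,0>
R:3↔0 J1 <6,4,0>
P:5↔4 J1 <6,5,0>
#6 <7,5,0>
R:6↔5 J1 <7,6,0>
R:6↔1 J1 <7,7,0>
P:0↔5 J1 <7,8,0>
P:0↔1 J1 <7,9,0>
PS:5↔3 J2 <7,9,1>
P:0↔6 J1 <7,10,1>
3×6 − 2×10 − 1×1 = -3

M = -3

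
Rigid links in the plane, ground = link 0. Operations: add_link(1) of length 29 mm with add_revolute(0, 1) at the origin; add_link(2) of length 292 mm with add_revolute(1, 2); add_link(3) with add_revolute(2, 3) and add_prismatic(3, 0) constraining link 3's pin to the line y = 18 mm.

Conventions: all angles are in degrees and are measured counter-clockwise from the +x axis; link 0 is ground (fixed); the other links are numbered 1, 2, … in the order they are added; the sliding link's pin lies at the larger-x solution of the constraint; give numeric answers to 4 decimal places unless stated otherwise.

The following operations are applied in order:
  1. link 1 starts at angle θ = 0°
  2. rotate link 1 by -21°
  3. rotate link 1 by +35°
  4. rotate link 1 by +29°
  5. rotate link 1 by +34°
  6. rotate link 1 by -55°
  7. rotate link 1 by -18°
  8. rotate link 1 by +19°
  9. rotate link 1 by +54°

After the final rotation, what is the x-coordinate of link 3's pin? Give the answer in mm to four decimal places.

geometry: r = 29 mm, L = 292 mm, e = 18 mm; θ starts at 0°
rotate link 1 by -21°: θ ← 0° -21° = -21°
rotate link 1 by +35°: θ ← -21° +35° = 14°
rotate link 1 by +29°: θ ← 14° +29° = 43°
rotate link 1 by +34°: θ ← 43° +34° = 77°
rotate link 1 by -55°: θ ← 77° -55° = 22°
rotate link 1 by -18°: θ ← 22° -18° = 4°
rotate link 1 by +19°: θ ← 4° +19° = 23°
rotate link 1 by +54°: θ ← 23° +54° = 77°
crank pin P = (r cos θ, r sin θ) = (6.523581, 28.256732)
h = r sin θ − e = 28.256732 − 18 = 10.256732
x = r cos θ + √(L² − h²) = 6.523581 + 291.819806 = 298.343387

298.3434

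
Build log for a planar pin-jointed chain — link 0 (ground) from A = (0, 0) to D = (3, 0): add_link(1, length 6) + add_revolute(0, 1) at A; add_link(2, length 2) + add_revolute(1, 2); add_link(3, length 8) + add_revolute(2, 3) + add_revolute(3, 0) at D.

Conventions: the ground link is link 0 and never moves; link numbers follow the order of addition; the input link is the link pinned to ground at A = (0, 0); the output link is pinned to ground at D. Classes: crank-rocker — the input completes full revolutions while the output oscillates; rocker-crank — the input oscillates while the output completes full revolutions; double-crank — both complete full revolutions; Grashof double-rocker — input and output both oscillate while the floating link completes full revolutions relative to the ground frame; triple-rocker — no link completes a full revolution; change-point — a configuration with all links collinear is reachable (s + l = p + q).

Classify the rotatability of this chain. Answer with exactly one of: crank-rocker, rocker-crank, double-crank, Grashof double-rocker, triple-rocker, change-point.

lengths: ground=3, input=6, coupler=2, output=8
sorted: s=2 (shortest), l=8 (longest), p+q=9
s + l = 10 vs p + q = 9
s + l > p + q → non-Grashof → no link fully rotates → triple-rocker

triple-rocker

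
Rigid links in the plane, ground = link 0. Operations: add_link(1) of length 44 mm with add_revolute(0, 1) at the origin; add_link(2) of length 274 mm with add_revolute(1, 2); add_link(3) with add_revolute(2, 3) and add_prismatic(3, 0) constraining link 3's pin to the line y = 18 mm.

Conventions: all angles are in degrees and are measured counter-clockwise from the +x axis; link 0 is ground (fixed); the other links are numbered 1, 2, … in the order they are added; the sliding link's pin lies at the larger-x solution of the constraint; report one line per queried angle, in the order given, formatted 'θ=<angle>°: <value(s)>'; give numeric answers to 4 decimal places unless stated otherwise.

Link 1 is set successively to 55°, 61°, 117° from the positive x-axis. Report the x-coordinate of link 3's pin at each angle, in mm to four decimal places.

geometry: r = 44 mm, L = 274 mm, e = 18 mm
θ=55°: crank pin P = (r cos θ, r sin θ) = (25.237363, 36.042690)
θ=55°: h = r sin θ − e = 36.042690 − 18 = 18.042690
θ=55°: x = r cos θ + √(L² − h²) = 25.237363 + 273.405306 = 298.642669
θ=61°: crank pin P = (r cos θ, r sin θ) = (21.331623, 38.483267)
θ=61°: h = r sin θ − e = 38.483267 − 18 = 20.483267
θ=61°: x = r cos θ + √(L² − h²) = 21.331623 + 273.233299 = 294.564922
θ=117°: crank pin P = (r cos θ, r sin θ) = (-19.975582, 39.204287)
θ=117°: h = r sin θ − e = 39.204287 − 18 = 21.204287
θ=117°: x = r cos θ + √(L² − h²) = -19.975582 + 273.178290 = 253.202708

θ=55°: 298.6427
θ=61°: 294.5649
θ=117°: 253.2027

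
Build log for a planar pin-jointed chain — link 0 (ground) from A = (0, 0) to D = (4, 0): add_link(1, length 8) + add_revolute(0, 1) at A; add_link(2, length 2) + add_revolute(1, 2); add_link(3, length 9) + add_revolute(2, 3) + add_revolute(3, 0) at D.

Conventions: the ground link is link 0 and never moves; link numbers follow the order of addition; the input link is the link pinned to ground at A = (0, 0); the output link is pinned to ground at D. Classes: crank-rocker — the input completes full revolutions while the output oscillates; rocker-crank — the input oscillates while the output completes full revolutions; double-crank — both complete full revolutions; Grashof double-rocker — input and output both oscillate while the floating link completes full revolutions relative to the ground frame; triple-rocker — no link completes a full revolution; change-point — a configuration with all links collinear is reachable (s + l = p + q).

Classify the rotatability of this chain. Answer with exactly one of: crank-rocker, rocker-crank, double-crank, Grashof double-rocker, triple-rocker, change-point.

lengths: ground=4, input=8, coupler=2, output=9
sorted: s=2 (shortest), l=9 (longest), p+q=12
s + l = 11 vs p + q = 12
s + l < p + q (Grashof) with shortest = coupler link → Grashof double-rocker

Grashof double-rocker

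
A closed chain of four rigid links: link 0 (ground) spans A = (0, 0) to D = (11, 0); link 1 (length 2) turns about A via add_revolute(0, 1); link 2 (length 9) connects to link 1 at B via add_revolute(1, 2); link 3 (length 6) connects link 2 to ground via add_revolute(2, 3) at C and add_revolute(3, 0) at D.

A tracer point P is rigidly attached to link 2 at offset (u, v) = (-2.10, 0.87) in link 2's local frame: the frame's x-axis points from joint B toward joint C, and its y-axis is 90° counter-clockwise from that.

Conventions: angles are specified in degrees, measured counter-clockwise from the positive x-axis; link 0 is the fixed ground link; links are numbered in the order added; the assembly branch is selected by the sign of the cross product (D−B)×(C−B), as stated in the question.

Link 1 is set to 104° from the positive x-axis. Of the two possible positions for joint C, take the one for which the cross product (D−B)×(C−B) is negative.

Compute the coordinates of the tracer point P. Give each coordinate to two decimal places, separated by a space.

A=(0,0), D=(11.00,0)
B = A + 2.00·(cos104°, sin104°) = (-0.4838, 1.9406)
|BD| = 11.6467
circle(B,9.00) ∩ circle(D,6.00): a=7.7552, h=4.5669
  candidates: C₊=(7.9239,5.1515) cross=53.189; C₋=(6.4020,-3.8547) cross=-53.189
  branch - wants cross < 0 → take C=(6.4020,-3.8547) (cross=-53.189)
ex = (C−B)/|BC| = (0.7651,-0.6439); ey = (0.6439,0.7651)
P = B + -2.10·ex + 0.87·ey = (-1.5303,3.9585)

-1.53 3.96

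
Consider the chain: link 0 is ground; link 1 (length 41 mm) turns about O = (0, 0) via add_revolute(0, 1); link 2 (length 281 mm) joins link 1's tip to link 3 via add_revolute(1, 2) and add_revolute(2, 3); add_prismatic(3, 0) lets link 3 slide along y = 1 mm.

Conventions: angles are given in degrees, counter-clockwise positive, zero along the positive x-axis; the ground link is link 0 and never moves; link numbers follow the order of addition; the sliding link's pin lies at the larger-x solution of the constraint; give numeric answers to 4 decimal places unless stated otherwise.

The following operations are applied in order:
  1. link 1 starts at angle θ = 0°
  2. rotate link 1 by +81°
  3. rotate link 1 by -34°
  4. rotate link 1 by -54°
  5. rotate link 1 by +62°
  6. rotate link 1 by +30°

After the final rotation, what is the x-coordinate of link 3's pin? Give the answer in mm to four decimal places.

geometry: r = 41 mm, L = 281 mm, e = 1 mm; θ starts at 0°
rotate link 1 by +81°: θ ← 0° +81° = 81°
rotate link 1 by -34°: θ ← 81° -34° = 47°
rotate link 1 by -54°: θ ← 47° -54° = -7°
rotate link 1 by +62°: θ ← -7° +62° = 55°
rotate link 1 by +30°: θ ← 55° +30° = 85°
crank pin P = (r cos θ, r sin θ) = (3.573385, 40.843983)
h = r sin θ − e = 40.843983 − 1 = 39.843983
x = r cos θ + √(L² − h²) = 3.573385 + 278.160847 = 281.734233

281.7342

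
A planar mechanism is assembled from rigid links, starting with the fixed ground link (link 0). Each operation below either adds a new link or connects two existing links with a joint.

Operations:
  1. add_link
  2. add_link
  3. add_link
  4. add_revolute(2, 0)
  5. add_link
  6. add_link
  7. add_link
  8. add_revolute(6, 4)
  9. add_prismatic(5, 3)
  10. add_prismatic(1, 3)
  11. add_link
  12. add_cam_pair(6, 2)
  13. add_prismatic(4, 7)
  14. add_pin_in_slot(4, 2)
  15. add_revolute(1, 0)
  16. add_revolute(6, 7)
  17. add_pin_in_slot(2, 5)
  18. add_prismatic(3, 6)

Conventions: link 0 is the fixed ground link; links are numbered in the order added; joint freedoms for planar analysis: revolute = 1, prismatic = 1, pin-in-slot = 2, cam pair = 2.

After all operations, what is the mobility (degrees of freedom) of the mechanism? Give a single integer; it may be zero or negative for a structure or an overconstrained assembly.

ground; <1,0,0>
#1 <2,0,0>
#2 <3,0,0>
#3 <4,0,0>
R:2↔0 J1 <4,1,0>
#4 <5,1,0>
#5 <6,1,0>
#6 <7,1,0>
R:6↔4 J1 <7,2,0>
P:5↔3 J1 <7,3,0>
P:1↔3 J1 <7,4,0>
#7 <8,4,0>
C:6↔2 J2 <8,4,1>
P:4↔7 J1 <8,5,1>
PS:4↔2 J2 <8,5,2>
R:1↔0 J1 <8,6,2>
R:6↔7 J1 <8,7,2>
PS:2↔5 J2 <8,7,3>
P:3↔6 J1 <8,8,3>
3×7 − 2×8 − 1×3 = 2

M = 2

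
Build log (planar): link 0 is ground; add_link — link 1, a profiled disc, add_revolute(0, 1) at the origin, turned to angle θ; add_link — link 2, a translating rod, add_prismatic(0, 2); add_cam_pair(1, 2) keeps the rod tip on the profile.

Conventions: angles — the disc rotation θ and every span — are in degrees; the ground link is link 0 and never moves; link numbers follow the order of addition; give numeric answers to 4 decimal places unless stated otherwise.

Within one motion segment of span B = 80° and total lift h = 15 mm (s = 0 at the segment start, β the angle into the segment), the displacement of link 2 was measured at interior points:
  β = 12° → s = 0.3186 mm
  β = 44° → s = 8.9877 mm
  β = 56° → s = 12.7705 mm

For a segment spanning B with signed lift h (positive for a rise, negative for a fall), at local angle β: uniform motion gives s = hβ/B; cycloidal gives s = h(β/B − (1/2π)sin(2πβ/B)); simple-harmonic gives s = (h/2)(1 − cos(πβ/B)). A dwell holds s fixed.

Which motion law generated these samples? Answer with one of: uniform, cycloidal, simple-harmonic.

candidates at β/B = r: uniform s = h·r (linear in β); cycloidal s = h·(r − sin(2πr)/(2π)); simple-harmonic s = (h/2)(1 − cos(πr))
β=12°: printed 0.3186 | uniform 2.2500, cycloidal 0.3186, simple-harmonic 0.8175
β=44°: printed 8.9877 | uniform 8.2500, cycloidal 8.9877, simple-harmonic 8.6733
β=56°: printed 12.7705 | uniform 10.5000, cycloidal 12.7705, simple-harmonic 11.9084
only one law matches every sample → cycloidal

cycloidal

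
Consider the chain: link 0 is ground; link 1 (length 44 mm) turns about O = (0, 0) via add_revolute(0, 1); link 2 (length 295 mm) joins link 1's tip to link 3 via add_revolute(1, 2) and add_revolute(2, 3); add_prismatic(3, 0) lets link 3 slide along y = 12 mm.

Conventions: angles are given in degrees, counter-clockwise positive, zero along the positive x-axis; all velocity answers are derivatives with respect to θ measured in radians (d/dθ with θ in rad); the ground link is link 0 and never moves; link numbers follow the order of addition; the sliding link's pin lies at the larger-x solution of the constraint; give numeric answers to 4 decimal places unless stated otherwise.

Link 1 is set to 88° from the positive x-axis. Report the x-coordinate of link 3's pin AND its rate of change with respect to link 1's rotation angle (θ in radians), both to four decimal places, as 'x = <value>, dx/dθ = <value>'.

geometry: r = 44 mm, L = 295 mm, e = 12 mm
crank pin P = (r cos θ, r sin θ) = (1.535578, 43.973196)
h = r sin θ − e = 43.973196 − 12 = 31.973196
x = r cos θ + √(L² − h²) = 1.535578 + 293.262194 = 294.797772
dx/dθ = −r sin θ − h·r cos θ/√(L² − h²) (θ in radians; h = 31.973196) = -44.140614

x = 294.7978, dx/dθ = -44.1406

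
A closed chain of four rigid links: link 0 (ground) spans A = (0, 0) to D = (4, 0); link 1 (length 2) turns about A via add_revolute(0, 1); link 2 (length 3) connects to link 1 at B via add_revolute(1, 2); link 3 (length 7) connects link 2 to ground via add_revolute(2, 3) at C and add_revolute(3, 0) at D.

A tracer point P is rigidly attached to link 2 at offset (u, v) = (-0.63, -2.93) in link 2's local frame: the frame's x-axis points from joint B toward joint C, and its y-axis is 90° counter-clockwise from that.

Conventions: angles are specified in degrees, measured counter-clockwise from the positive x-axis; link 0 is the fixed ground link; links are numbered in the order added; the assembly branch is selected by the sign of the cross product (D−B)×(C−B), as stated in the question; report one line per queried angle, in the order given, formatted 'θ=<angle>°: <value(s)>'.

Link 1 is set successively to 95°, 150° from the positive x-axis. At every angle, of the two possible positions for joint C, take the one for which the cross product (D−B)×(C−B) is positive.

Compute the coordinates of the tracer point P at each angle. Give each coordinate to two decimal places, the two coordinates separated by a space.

A=(0,0), D=(4.00,0)
θ=95°: B = A + 2.00·(cos95°, sin95°) = (-0.1743, 1.9924)
θ=95°: |BD| = 4.6254
θ=95°: circle(B,3.00) ∩ circle(D,7.00): a=-2.0112, h=2.2260
θ=95°:   candidates: C₊=(-1.0306,4.8676) cross=10.296; C₋=(-2.9482,0.8498) cross=-10.296
θ=95°:   branch + wants cross > 0 → take C=(-1.0306,4.8676) (cross=10.296)
θ=95°: ex = (C−B)/|BC| = (-0.2854,0.9584); ey = (-0.9584,-0.2854)
θ=95°: P = B + -0.63·ex + -2.93·ey = (2.8136,2.2249)
θ=150°: B = A + 2.00·(cos150°, sin150°) = (-1.7321, 1.0000)
θ=150°: |BD| = 5.8186
θ=150°: circle(B,3.00) ∩ circle(D,7.00): a=-0.5279, h=2.9532
θ=150°:   candidates: C₊=(-1.7446,4.0000) cross=17.183; C₋=(-2.7597,-1.8185) cross=-17.183
θ=150°:   branch + wants cross > 0 → take C=(-1.7446,4.0000) (cross=17.183)
θ=150°: ex = (C−B)/|BC| = (-0.0042,1.0000); ey = (-1.0000,-0.0042)
θ=150°: P = B + -0.63·ex + -2.93·ey = (1.2006,0.3822)

θ=95°: 2.81 2.22
θ=150°: 1.20 0.38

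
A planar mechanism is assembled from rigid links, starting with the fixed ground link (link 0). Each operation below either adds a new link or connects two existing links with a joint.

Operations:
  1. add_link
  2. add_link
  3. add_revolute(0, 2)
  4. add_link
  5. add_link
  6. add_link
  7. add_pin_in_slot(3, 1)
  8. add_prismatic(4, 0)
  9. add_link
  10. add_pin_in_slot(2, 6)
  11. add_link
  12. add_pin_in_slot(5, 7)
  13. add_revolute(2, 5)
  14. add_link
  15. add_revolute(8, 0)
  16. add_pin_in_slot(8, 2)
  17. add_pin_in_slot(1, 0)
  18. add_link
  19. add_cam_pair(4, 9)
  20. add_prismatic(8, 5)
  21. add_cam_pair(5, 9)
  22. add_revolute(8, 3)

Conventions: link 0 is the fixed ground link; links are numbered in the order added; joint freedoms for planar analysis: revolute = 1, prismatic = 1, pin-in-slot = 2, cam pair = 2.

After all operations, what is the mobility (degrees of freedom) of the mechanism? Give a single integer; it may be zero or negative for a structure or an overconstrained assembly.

ground; <1,0,0>
#1 <2,0,0>
#2 <3,0,0>
R:0↔2 J1 <3,1,0>
#3 <4,1,0>
#4 <5,1,0>
#5 <6,1,0>
PS:3↔1 J2 <6,1,1>
P:4↔0 J1 <6,2,1>
#6 <7,2,1>
PS:2↔6 J2 <7,2,2>
#7 <8,2,2>
PS:5↔7 J2 <8,2,3>
R:2↔5 J1 <8,3,3>
#8 <9,3,3>
R:8↔0 J1 <9,4,3>
PS:8↔2 J2 <9,4,4>
PS:1↔0 J2 <9,4,5>
#9 <10,4,5>
C:4↔9 J2 <10,4,6>
P:8↔5 J1 <10,5,6>
C:5↔9 J2 <10,5,7>
R:8↔3 J1 <10,6,7>
3×9 − 2×6 − 1×7 = 8

M = 8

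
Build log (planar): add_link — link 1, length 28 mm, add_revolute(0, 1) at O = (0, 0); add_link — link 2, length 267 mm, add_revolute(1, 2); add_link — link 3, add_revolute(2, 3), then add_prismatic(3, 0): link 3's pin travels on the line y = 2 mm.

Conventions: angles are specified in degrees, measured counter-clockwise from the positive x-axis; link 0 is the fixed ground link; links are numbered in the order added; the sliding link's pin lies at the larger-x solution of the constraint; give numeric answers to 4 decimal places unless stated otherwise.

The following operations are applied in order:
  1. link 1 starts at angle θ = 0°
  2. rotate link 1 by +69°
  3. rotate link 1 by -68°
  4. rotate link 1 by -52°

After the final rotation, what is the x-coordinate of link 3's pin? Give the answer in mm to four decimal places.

geometry: r = 28 mm, L = 267 mm, e = 2 mm; θ starts at 0°
rotate link 1 by +69°: θ ← 0° +69° = 69°
rotate link 1 by -68°: θ ← 69° -68° = 1°
rotate link 1 by -52°: θ ← 1° -52° = -51°
crank pin P = (r cos θ, r sin θ) = (17.620971, -21.760087)
h = r sin θ − e = -21.760087 − 2 = -23.760087
x = r cos θ + √(L² − h²) = 17.620971 + 265.940704 = 283.561675

283.5617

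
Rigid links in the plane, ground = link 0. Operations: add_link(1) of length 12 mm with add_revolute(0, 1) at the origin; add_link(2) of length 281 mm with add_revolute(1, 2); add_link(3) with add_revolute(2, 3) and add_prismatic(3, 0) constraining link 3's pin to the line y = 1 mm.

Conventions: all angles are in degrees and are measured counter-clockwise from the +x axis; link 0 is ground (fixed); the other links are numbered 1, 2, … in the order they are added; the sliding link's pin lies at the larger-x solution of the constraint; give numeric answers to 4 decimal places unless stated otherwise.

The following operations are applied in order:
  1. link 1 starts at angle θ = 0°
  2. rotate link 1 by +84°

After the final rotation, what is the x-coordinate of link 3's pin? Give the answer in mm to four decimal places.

geometry: r = 12 mm, L = 281 mm, e = 1 mm; θ starts at 0°
rotate link 1 by +84°: θ ← 0° +84° = 84°
crank pin P = (r cos θ, r sin θ) = (1.254342, 11.934263)
h = r sin θ − e = 11.934263 − 1 = 10.934263
x = r cos θ + √(L² − h²) = 1.254342 + 280.787183 = 282.041524

282.0415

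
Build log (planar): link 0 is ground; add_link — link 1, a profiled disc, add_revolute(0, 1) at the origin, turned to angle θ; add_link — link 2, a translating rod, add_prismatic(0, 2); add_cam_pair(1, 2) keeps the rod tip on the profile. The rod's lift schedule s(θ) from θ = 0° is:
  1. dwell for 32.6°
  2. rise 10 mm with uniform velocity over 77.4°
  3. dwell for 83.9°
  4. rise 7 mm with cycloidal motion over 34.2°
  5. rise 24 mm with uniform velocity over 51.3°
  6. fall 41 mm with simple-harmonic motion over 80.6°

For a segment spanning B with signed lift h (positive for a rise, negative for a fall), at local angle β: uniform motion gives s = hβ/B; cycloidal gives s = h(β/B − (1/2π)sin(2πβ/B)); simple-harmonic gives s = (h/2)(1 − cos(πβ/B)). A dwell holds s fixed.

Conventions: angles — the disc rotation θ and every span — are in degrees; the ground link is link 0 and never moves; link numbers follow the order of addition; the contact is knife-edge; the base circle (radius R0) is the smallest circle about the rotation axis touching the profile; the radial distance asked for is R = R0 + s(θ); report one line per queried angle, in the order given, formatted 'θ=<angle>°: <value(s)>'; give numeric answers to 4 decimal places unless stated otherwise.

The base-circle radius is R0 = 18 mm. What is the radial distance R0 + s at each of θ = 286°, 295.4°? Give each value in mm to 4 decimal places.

seg 1 [0°–32.6°] dwell: s stays 0.0000
seg 2 [32.6°–110°] uniform, h=10: full span → s += 10 → s = 10.0000
seg 3 [110°–193.9°] dwell: s stays 10.0000
seg 4 [193.9°–228.1°] cycloidal, h=7: full span → s += 7 → s = 17.0000
seg 5 [228.1°–279.4°] uniform, h=24: full span → s += 24 → s = 41.0000
seg 6 [279.4°–360°] simple-harmonic, h=-41: θ=286° here. β=6.6, B=80.6. -41/2·(1 − cos(π·0.0819)) = -0.6746 → s = 40.3254
seg 6 [279.4°–360°] simple-harmonic, h=-41: θ=295.4° here. β=16, B=80.6. -41/2·(1 − cos(π·0.1985)) = -3.8590 → s = 37.1410
θ=286°: R = R0 + s = 18 + 40.3254 = 58.3254
θ=295.4°: R = R0 + s = 18 + 37.1410 = 55.1410

θ=286°: 58.3254
θ=295.4°: 55.1410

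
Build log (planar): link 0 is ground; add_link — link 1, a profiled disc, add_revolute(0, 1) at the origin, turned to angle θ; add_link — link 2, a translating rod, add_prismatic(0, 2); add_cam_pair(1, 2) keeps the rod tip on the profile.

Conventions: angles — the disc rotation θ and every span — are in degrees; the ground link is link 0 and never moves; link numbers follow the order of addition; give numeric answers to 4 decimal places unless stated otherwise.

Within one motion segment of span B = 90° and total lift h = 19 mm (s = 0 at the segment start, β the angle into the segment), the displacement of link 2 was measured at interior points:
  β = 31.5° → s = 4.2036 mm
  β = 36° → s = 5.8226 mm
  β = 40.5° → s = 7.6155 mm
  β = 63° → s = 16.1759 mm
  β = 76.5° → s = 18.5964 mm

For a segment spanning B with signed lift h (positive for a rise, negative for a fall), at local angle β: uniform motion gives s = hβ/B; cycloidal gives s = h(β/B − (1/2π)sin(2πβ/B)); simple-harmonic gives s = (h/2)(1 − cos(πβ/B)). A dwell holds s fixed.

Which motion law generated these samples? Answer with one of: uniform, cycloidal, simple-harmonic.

candidates at β/B = r: uniform s = h·r (linear in β); cycloidal s = h·(r − sin(2πr)/(2π)); simple-harmonic s = (h/2)(1 − cos(πr))
β=31.5°: printed 4.2036 | uniform 6.6500, cycloidal 4.2036, simple-harmonic 5.1871
β=36°: printed 5.8226 | uniform 7.6000, cycloidal 5.8226, simple-harmonic 6.5643
β=40.5°: printed 7.6155 | uniform 8.5500, cycloidal 7.6155, simple-harmonic 8.0139
β=63°: printed 16.1759 | uniform 13.3000, cycloidal 16.1759, simple-harmonic 15.0840
β=76.5°: printed 18.5964 | uniform 16.1500, cycloidal 18.5964, simple-harmonic 17.9646
only one law matches every sample → cycloidal

cycloidal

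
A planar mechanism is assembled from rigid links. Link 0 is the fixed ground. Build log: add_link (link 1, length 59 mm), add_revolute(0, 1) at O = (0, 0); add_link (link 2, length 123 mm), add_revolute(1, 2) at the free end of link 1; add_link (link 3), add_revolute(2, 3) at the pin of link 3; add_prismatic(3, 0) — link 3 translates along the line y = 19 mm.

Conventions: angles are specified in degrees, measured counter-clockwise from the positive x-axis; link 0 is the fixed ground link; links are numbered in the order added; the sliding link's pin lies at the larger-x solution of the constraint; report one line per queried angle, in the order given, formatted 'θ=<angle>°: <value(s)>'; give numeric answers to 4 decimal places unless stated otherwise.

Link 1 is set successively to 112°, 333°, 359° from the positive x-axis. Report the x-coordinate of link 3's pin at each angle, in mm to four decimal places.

geometry: r = 59 mm, L = 123 mm, e = 19 mm
θ=112°: crank pin P = (r cos θ, r sin θ) = (-22.101789, 54.703847)
θ=112°: h = r sin θ − e = 54.703847 − 19 = 35.703847
θ=112°: x = r cos θ + √(L² − h²) = -22.101789 + 117.704016 = 95.602227
θ=333°: crank pin P = (r cos θ, r sin θ) = (52.569385, -26.785439)
θ=333°: h = r sin θ − e = -26.785439 − 19 = -45.785439
θ=333°: x = r cos θ + √(L² − h²) = 52.569385 + 114.160823 = 166.730208
θ=359°: crank pin P = (r cos θ, r sin θ) = (58.991014, -1.029692)
θ=359°: h = r sin θ − e = -1.029692 − 19 = -20.029692
θ=359°: x = r cos θ + √(L² − h²) = 58.991014 + 121.358195 = 180.349209

θ=112°: 95.6022
θ=333°: 166.7302
θ=359°: 180.3492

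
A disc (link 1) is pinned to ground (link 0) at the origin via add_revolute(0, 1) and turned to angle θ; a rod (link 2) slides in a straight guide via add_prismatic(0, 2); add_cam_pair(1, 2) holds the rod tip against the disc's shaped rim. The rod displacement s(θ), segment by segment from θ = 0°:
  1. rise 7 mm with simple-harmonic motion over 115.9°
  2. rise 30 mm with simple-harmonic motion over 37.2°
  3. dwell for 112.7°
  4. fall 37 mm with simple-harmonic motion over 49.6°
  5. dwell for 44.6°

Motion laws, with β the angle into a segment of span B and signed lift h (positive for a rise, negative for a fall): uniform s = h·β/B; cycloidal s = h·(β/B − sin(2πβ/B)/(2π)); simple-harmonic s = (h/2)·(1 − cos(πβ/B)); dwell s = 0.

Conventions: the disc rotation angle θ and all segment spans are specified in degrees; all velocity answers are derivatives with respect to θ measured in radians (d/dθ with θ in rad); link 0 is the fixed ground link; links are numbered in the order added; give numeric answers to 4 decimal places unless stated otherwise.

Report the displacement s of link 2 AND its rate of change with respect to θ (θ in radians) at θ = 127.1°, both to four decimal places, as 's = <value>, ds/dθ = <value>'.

segment 1 (0° to 115.9°, simple-harmonic, h = 7) is passed completely: s = 0.0000 + (7) = 7.0000
θ = 127.1° falls in segment 2 (115.9° to 153.1°, simple-harmonic, h = 30): β = 127.1 − 115.9 = 11.2°, B = 37.2°; Δs = 30/2·(1 − cos(π·0.3011)) = 6.2243; s = 7.0000 + 6.2243 = 13.2243
velocity in seg [115.9°–153.1°] (simple-harmonic), θ in radians: β = 11.2° = 0.1955 rad, B = 37.2° = 0.6493 rad; ds/dθ = (πh/(2B)) sin(πβ/B) = (π·30/(2·0.6493)) sin(π·0.3011) = 58.862754 mm/rad

s = 13.2243, ds/dθ = 58.8628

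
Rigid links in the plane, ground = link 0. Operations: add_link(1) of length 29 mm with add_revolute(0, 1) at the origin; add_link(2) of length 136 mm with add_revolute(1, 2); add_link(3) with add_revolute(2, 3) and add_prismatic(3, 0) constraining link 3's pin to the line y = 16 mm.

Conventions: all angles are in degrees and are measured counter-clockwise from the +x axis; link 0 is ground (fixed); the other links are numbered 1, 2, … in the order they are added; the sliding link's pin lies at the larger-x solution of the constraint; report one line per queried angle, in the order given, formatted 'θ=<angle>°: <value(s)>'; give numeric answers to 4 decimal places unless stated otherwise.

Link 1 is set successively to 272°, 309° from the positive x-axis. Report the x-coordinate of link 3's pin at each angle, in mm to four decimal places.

geometry: r = 29 mm, L = 136 mm, e = 16 mm
θ=272°: crank pin P = (r cos θ, r sin θ) = (1.012085, -28.982334)
θ=272°: h = r sin θ − e = -28.982334 − 16 = -44.982334
θ=272°: x = r cos θ + √(L² − h²) = 1.012085 + 128.345587 = 129.357672
θ=309°: crank pin P = (r cos θ, r sin θ) = (18.250291, -22.537233)
θ=309°: h = r sin θ − e = -22.537233 − 16 = -38.537233
θ=309°: x = r cos θ + √(L² − h²) = 18.250291 + 130.425771 = 148.676062

θ=272°: 129.3577
θ=309°: 148.6761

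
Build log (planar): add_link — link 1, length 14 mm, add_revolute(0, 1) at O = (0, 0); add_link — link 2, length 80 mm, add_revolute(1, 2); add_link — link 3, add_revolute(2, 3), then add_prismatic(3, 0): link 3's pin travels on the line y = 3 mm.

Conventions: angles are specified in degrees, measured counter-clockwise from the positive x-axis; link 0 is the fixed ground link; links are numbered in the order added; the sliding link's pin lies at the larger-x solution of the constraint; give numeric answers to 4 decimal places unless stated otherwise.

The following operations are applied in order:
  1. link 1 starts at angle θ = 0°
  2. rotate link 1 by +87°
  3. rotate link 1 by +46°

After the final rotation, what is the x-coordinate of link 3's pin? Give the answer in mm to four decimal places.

geometry: r = 14 mm, L = 80 mm, e = 3 mm; θ starts at 0°
rotate link 1 by +87°: θ ← 0° +87° = 87°
rotate link 1 by +46°: θ ← 87° +46° = 133°
crank pin P = (r cos θ, r sin θ) = (-9.547977, 10.238952)
h = r sin θ − e = 10.238952 − 3 = 7.238952
x = r cos θ + √(L² − h²) = -9.547977 + 79.671812 = 70.123835

70.1238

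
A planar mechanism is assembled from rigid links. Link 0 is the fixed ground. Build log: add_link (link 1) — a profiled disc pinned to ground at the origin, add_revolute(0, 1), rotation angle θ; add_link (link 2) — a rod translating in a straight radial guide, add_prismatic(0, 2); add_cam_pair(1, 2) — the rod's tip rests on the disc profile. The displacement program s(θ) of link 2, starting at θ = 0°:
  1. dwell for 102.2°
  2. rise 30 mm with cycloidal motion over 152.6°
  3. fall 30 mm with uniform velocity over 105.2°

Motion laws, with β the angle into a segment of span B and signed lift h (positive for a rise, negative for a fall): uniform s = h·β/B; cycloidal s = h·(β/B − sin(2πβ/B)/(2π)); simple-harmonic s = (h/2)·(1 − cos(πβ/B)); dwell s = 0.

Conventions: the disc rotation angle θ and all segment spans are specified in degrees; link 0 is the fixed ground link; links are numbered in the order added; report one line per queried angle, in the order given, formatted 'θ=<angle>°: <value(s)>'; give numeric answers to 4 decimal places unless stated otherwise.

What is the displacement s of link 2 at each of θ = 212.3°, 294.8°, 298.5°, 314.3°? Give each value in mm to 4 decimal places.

seg 1 [0°–102.2°] dwell: s stays 0.0000
seg 2 [102.2°–254.8°] cycloidal, h=30: θ=212.3° here. β=110.1, B=152.6. 30·(0.7215 − sin(2π·0.7215)/(2π)) = 26.3431 → s = 26.3431
seg 2 [102.2°–254.8°] cycloidal, h=30: full span → s += 30 → s = 30.0000
seg 3 [254.8°–360°] uniform, h=-30: θ=294.8° here. β=40, B=105.2. -30·40/105.2 = -11.4068 → s = 18.5932
seg 3 [254.8°–360°] uniform, h=-30: θ=298.5° here. β=43.7, B=105.2. -30·43.7/105.2 = -12.4620 → s = 17.5380
seg 3 [254.8°–360°] uniform, h=-30: θ=314.3° here. β=59.5, B=105.2. -30·59.5/105.2 = -16.9677 → s = 13.0323

θ=212.3°: 26.3431
θ=294.8°: 18.5932
θ=298.5°: 17.5380
θ=314.3°: 13.0323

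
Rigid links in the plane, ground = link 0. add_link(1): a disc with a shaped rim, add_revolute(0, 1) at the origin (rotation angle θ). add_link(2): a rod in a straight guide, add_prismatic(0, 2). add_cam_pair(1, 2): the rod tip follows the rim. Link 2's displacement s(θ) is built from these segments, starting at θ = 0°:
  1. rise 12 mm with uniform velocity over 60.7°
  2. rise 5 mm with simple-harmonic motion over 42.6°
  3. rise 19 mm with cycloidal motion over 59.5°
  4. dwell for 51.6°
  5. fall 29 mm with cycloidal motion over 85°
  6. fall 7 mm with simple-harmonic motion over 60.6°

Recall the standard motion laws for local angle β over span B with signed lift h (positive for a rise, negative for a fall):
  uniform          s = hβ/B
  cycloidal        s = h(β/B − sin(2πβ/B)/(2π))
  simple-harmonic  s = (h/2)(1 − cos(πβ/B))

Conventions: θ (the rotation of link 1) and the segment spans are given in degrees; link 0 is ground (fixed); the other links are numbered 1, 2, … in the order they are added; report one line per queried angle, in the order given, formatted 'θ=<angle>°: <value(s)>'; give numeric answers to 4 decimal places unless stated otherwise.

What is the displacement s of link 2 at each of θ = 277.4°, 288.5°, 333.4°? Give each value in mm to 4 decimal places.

segment 1 (0° to 60.7°, uniform, h = 12) is passed completely: s = 0.0000 + (12) = 12.0000
segment 2 (60.7° to 103.3°, simple-harmonic, h = 5) is passed completely: s = 12.0000 + (5) = 17.0000
segment 3 (103.3° to 162.8°, cycloidal, h = 19) is passed completely: s = 17.0000 + (19) = 36.0000
segment 4 (162.8° to 214.4°, dwell): s unchanged at 36.0000
θ = 277.4° falls in segment 5 (214.4° to 299.4°, cycloidal, h = -29): β = 277.4 − 214.4 = 63°, B = 85°; Δs = -29·(0.7412 − sin(2π·0.7412)/(2π)) = -26.1025; s = 36.0000 − 26.1025 = 9.8975
θ = 288.5° falls in segment 5 (214.4° to 299.4°, cycloidal, h = -29): β = 288.5 − 214.4 = 74.1°, B = 85°; Δs = -29·(0.8718 − sin(2π·0.8718)/(2π)) = -28.6105; s = 36.0000 − 28.6105 = 7.3895
segment 5 (214.4° to 299.4°, cycloidal, h = -29) is passed completely: s = 36.0000 + (-29) = 7.0000
θ = 333.4° falls in segment 6 (299.4° to 360°, simple-harmonic, h = -7): β = 333.4 − 299.4 = 34°, B = 60.6°; Δs = -7/2·(1 − cos(π·0.5611)) = -4.1672; s = 7.0000 − 4.1672 = 2.8328

θ=277.4°: 9.8975
θ=288.5°: 7.3895
θ=333.4°: 2.8328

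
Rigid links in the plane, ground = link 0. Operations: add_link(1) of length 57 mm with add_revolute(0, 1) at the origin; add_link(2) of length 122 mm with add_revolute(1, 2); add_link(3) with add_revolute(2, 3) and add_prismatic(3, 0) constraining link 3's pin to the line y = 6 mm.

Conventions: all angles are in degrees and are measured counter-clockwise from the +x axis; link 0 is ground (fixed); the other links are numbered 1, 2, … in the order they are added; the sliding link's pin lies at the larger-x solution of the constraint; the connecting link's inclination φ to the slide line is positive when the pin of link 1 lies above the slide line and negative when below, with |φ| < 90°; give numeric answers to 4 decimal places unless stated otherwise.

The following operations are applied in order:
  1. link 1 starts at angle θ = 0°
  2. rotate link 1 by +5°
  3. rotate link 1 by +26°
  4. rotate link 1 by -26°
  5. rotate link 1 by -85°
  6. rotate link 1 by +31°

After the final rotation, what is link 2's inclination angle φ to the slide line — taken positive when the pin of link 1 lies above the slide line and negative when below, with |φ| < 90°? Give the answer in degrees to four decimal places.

geometry: r = 57 mm, L = 122 mm, e = 6 mm; θ starts at 0°
rotate link 1 by +5°: θ ← 0° +5° = 5°
rotate link 1 by +26°: θ ← 5° +26° = 31°
rotate link 1 by -26°: θ ← 31° -26° = 5°
rotate link 1 by -85°: θ ← 5° -85° = -80°
rotate link 1 by +31°: θ ← -80° +31° = -49°
h = r sin θ − e = -43.018446 − 6 = -49.018446
sin φ = h / L = -49.018446 / 122 = -0.40179054
φ = arcsin(-0.40179054) = -23.690162°

-23.6902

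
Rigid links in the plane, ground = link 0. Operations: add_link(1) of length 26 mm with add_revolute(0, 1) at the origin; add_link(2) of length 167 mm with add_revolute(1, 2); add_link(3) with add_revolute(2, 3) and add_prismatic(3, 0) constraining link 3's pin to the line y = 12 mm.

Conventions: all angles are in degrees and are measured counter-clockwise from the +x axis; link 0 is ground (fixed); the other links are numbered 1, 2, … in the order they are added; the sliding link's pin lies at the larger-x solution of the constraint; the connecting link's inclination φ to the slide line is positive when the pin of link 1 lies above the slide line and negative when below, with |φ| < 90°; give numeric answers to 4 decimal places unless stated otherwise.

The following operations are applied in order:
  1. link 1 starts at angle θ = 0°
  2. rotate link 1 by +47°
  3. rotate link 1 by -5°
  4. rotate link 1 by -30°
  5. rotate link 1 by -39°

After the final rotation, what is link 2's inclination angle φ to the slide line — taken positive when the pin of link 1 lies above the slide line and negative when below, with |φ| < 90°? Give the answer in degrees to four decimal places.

geometry: r = 26 mm, L = 167 mm, e = 12 mm; θ starts at 0°
rotate link 1 by +47°: θ ← 0° +47° = 47°
rotate link 1 by -5°: θ ← 47° -5° = 42°
rotate link 1 by -30°: θ ← 42° -30° = 12°
rotate link 1 by -39°: θ ← 12° -39° = -27°
h = r sin θ − e = -11.803753 − 12 = -23.803753
sin φ = h / L = -23.803753 / 167 = -0.14253744
φ = arcsin(-0.14253744) = -8.194704°

-8.1947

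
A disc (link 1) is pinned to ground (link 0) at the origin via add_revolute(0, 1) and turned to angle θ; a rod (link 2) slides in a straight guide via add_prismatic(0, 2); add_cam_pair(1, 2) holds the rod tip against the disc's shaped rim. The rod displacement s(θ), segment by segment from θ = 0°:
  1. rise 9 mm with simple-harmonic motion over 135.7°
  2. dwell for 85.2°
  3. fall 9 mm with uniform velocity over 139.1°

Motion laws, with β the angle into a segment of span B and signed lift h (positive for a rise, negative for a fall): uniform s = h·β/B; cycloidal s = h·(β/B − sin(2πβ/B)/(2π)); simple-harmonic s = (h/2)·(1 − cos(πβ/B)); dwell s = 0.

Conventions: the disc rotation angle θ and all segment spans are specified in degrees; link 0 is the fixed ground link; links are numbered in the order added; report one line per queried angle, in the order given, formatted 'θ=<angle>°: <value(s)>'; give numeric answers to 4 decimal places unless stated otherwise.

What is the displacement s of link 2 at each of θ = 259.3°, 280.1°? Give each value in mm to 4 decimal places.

segment 1 (0° to 135.7°, simple-harmonic, h = 9) is passed completely: s = 0.0000 + (9) = 9.0000
segment 2 (135.7° to 220.9°, dwell): s unchanged at 9.0000
θ = 259.3° falls in segment 3 (220.9° to 360°, uniform, h = -9): β = 259.3 − 220.9 = 38.4°, B = 139.1°; Δs = -9·38.4/139.1 = -2.4845; s = 9.0000 − 2.4845 = 6.5155
θ = 280.1° falls in segment 3 (220.9° to 360°, uniform, h = -9): β = 280.1 − 220.9 = 59.2°, B = 139.1°; Δs = -9·59.2/139.1 = -3.8303; s = 9.0000 − 3.8303 = 5.1697

θ=259.3°: 6.5155
θ=280.1°: 5.1697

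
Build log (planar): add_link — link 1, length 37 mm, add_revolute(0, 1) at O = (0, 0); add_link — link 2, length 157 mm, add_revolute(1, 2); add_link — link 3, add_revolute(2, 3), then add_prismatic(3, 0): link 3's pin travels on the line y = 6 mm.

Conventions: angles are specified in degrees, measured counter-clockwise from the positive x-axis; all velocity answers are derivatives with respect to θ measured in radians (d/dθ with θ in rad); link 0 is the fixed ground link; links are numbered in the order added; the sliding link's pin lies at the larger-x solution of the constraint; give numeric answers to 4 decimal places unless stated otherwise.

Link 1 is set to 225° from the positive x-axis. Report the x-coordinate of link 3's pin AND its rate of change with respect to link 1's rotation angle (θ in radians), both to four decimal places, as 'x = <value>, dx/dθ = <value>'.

geometry: r = 37 mm, L = 157 mm, e = 6 mm
crank pin P = (r cos θ, r sin θ) = (-26.162951, -26.162951)
h = r sin θ − e = -26.162951 − 6 = -32.162951
x = r cos θ + √(L² − h²) = -26.162951 + 153.670246 = 127.507295
dx/dθ = −r sin θ − h·r cos θ/√(L² − h²) (θ in radians; h = -32.162951) = 20.687085

x = 127.5073, dx/dθ = 20.6871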